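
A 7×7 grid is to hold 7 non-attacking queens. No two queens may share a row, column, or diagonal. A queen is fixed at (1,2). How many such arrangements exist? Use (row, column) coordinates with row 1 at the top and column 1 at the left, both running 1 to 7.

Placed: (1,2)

7

Branch on row 2: col 4 → 2; col 5 → 3; col 6 → 1; col 7 → 1.
Sum: 2 + 3 + 1 + 1 = 7.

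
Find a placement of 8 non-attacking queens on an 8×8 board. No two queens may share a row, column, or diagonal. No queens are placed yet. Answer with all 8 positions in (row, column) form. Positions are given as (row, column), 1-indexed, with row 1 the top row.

(1,1) (2,6) (3,8) (4,3) (5,7) (6,4) (7,2) (8,5)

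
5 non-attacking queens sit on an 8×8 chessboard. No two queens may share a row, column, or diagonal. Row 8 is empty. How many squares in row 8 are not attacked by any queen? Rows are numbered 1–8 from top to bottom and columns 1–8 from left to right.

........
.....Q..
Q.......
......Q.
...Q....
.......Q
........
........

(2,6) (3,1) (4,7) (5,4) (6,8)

(2,6) attacks row 8 at column 6.
(3,1) attacks row 8 at column 1 and diagonals 6.
(4,7) attacks row 8 at column 7 and diagonals 3.
(5,4) attacks row 8 at column 4 and diagonals 1, 7.
(6,8) attacks row 8 at column 8 and diagonals 6.
Attacked columns: {1, 3, 4, 6, 7, 8}. Safe: {2, 5}.

2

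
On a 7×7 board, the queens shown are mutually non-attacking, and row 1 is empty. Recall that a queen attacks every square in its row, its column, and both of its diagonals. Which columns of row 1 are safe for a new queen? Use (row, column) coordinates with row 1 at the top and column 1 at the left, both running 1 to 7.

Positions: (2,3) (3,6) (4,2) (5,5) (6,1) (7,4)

columns 7

(2,3) attacks row 1 at column 3 and diagonals 2, 4.
(3,6) attacks row 1 at column 6 and diagonals 4.
(4,2) attacks row 1 at column 2 and diagonals 5.
(5,5) attacks row 1 at column 5 and diagonals 1.
(6,1) attacks row 1 at column 1 and diagonals 6.
(7,4) attacks row 1 at column 4.
Attacked columns: {1, 2, 3, 4, 5, 6}. Safe: {7}.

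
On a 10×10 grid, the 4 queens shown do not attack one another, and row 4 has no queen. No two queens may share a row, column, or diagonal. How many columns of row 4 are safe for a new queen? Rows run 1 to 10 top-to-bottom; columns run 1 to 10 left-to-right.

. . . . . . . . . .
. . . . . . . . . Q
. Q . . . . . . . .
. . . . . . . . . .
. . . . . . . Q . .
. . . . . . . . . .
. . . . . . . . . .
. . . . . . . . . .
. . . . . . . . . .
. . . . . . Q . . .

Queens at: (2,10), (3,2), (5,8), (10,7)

3

(2,10) attacks row 4 at column 10 and diagonals 8.
(3,2) attacks row 4 at column 2 and diagonals 1, 3.
(5,8) attacks row 4 at column 8 and diagonals 7, 9.
(10,7) attacks row 4 at column 7 and diagonals 1.
Attacked columns: {1, 2, 3, 7, 8, 9, 10}. Safe: {4, 5, 6}.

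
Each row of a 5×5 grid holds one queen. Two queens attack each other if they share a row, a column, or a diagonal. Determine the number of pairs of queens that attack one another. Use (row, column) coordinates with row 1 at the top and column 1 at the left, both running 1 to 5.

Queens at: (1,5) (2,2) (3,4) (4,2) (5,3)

Same column: (2,2)–(4,2) (column 2).
Same diagonal: (1,5)–(4,2) (|1−4| = |5−2| = 3); (4,2)–(5,3) (|4−5| = |2−3| = 1).
Total attacking pairs: 3.

3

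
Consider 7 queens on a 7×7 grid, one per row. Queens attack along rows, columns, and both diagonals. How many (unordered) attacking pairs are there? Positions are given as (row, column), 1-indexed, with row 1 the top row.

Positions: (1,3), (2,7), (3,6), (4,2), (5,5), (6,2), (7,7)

4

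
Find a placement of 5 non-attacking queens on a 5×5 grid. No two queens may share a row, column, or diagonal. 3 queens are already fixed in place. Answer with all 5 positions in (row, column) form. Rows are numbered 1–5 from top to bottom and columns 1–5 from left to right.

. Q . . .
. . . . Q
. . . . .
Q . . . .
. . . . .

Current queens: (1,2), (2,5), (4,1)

(1,2) (2,5) (3,3) (4,1) (5,4)

Row 3: attacked by (1,2)→{2,4}; (2,5)→{4,5}; (4,1)→{1,2}. Safe: 3. Place at column 3.
Row 5: attacked by (1,2)→{2}; (2,5)→{2,5}; (3,3)→{1,3,5}; (4,1)→{1,2}. Safe: 4. Place at column 4.
Columns [2, 5, 3, 1, 4], r−c [-1, -3, 0, 3, 1], r+c [3, 7, 6, 5, 9] are all distinct, so no two queens attack.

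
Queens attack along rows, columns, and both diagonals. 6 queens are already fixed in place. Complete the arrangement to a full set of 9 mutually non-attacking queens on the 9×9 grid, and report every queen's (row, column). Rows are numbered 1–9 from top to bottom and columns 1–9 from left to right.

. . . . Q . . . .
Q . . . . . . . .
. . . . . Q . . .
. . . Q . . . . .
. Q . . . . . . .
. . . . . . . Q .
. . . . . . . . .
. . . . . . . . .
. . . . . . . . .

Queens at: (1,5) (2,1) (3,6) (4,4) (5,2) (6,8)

Row 7: attacked by (1,5)→{5}; (2,1)→{1,6}; (3,6)→{2,6}; (4,4)→{1,4,7}; (5,2)→{2,4}; (6,8)→{7,8,9}. Safe: 3. Place at column 3.
Row 8: attacked by (1,5)→{5}; (2,1)→{1,7}; (3,6)→{1,6}; (4,4)→{4,8}; (5,2)→{2,5}; (6,8)→{6,8}; (7,3)→{2,3,4}. Safe: 9. Place at column 9.
Row 9: attacked by (1,5)→{5}; (2,1)→{1,8}; (3,6)→{6}; (4,4)→{4,9}; (5,2)→{2,6}; (6,8)→{5,8}; (7,3)→{1,3,5}; (8,9)→{8,9}. Safe: 7. Place at column 7.
Columns [5, 1, 6, 4, 2, 8, 3, 9, 7], r−c [-4, 1, -3, 0, 3, -2, 4, -1, 2], r+c [6, 3, 9, 8, 7, 14, 10, 17, 16] are all distinct, so no two queens attack.

(1,5) (2,1) (3,6) (4,4) (5,2) (6,8) (7,3) (8,9) (9,7)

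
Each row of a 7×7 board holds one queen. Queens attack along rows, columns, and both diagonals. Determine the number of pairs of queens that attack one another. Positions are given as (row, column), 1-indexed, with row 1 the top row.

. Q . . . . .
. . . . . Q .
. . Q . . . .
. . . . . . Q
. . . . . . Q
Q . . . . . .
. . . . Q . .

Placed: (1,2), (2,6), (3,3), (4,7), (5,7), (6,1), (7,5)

2

Same column: (4,7)–(5,7) (column 7).
Same diagonal: (5,7)–(7,5) (|5−7| = |7−5| = 2).
Total attacking pairs: 2.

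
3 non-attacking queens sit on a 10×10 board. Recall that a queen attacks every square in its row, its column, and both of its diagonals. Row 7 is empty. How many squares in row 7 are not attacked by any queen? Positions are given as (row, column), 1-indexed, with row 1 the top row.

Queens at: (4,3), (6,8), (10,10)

(4,3) attacks row 7 at column 3 and diagonals 6.
(6,8) attacks row 7 at column 8 and diagonals 7, 9.
(10,10) attacks row 7 at column 10 and diagonals 7.
Attacked columns: {3, 6, 7, 8, 9, 10}. Safe: {1, 2, 4, 5}.

4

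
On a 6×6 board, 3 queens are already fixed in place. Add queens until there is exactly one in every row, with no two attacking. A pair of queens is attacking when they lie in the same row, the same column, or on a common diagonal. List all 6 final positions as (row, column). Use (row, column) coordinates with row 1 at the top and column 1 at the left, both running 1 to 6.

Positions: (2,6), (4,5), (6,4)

(1,3) (2,6) (3,2) (4,5) (5,1) (6,4)

Row 1: attacked by (2,6)→{5,6}; (4,5)→{2,5}; (6,4)→{4}. Safe: 1, 3. Place at column 3.
Row 3: attacked by (1,3)→{1,3,5}; (2,6)→{5,6}; (4,5)→{4,5,6}; (6,4)→{1,4}. Safe: 2. Place at column 2.
Row 5: attacked by (1,3)→{3}; (2,6)→{3,6}; (3,2)→{2,4}; (4,5)→{4,5,6}; (6,4)→{3,4,5}. Safe: 1. Place at column 1.
Columns [3, 6, 2, 5, 1, 4], r−c [-2, -4, 1, -1, 4, 2], r+c [4, 8, 5, 9, 6, 10] are all distinct, so no two queens attack.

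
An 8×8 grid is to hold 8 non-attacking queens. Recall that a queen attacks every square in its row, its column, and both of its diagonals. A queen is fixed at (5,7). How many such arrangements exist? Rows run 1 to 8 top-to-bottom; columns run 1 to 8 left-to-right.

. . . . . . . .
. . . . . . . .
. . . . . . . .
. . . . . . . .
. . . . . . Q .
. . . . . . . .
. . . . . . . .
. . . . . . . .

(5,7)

8

Branch on row 1: col 1 → 1; col 2 → 0; col 4 → 3; col 5 → 3; col 6 → 0; col 8 → 1.
Sum: 1 + 0 + 3 + 3 + 0 + 1 = 8.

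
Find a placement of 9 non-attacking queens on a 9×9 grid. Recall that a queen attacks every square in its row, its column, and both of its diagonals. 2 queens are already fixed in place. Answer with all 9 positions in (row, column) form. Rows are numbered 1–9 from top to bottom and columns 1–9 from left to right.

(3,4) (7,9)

(1,1) (2,6) (3,4) (4,2) (5,8) (6,3) (7,9) (8,7) (9,5)

Row 1: attacked by (3,4)→{2,4,6}; (7,9)→{3,9}. Safe: 1, 5, 7, 8. Place at column 1.
Row 2: attacked by (1,1)→{1,2}; (3,4)→{3,4,5}; (7,9)→{4,9}. Safe: 6, 7, 8. Place at column 6.
Row 4: attacked by (1,1)→{1,4}; (2,6)→{4,6,8}; (3,4)→{3,4,5}; (7,9)→{6,9}. Safe: 2, 7. Place at column 2.
Row 5: attacked by (1,1)→{1,5}; (2,6)→{3,6,9}; (3,4)→{2,4,6}; (4,2)→{1,2,3}; (7,9)→{7,9}. Safe: 8. Place at column 8.
Row 6: attacked by (1,1)→{1,6}; (2,6)→{2,6}; (3,4)→{1,4,7}; (4,2)→{2,4}; (5,8)→{7,8,9}; (7,9)→{8,9}. Safe: 3, 5. Place at column 3.
Row 8: attacked by (1,1)→{1,8}; (2,6)→{6}; (3,4)→{4,9}; (4,2)→{2,6}; (5,8)→{5,8}; (6,3)→{1,3,5}; (7,9)→{8,9}. Safe: 7. Place at column 7.
Row 9: attacked by (1,1)→{1,9}; (2,6)→{6}; (3,4)→{4}; (4,2)→{2,7}; (5,8)→{4,8}; (6,3)→{3,6}; (7,9)→{7,9}; (8,7)→{6,7,8}. Safe: 5. Place at column 5.
Columns [1, 6, 4, 2, 8, 3, 9, 7, 5], r−c [0, -4, -1, 2, -3, 3, -2, 1, 4], r+c [2, 8, 7, 6, 13, 9, 16, 15, 14] are all distinct, so no two queens attack.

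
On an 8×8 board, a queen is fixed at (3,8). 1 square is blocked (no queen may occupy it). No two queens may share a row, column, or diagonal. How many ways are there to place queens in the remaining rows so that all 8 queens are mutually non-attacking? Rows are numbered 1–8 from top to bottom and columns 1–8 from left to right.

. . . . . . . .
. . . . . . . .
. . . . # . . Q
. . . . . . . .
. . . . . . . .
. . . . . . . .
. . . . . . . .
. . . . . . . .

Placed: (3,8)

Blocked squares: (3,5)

Branch on row 1: col 1 → 2; col 2 → 1; col 3 → 4; col 4 → 4; col 5 → 4; col 7 → 1.
Sum: 2 + 1 + 4 + 4 + 4 + 1 = 16.

16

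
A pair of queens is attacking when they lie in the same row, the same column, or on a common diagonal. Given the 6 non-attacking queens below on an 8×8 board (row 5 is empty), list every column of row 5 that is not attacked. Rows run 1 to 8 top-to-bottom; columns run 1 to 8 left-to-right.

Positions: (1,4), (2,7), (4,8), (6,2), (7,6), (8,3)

(1,4) attacks row 5 at column 4 and diagonals 8.
(2,7) attacks row 5 at column 7 and diagonals 4.
(4,8) attacks row 5 at column 8 and diagonals 7.
(6,2) attacks row 5 at column 2 and diagonals 1, 3.
(7,6) attacks row 5 at column 6 and diagonals 4, 8.
(8,3) attacks row 5 at column 3 and diagonals 6.
Attacked columns: {1, 2, 3, 4, 6, 7, 8}. Safe: {5}.

columns 5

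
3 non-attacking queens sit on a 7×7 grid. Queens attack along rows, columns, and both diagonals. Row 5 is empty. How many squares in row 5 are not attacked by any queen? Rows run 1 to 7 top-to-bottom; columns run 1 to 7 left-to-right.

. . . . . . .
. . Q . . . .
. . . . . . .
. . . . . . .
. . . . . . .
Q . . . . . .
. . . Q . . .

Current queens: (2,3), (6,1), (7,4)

2

(2,3) attacks row 5 at column 3 and diagonals 6.
(6,1) attacks row 5 at column 1 and diagonals 2.
(7,4) attacks row 5 at column 4 and diagonals 2, 6.
Attacked columns: {1, 2, 3, 4, 6}. Safe: {5, 7}.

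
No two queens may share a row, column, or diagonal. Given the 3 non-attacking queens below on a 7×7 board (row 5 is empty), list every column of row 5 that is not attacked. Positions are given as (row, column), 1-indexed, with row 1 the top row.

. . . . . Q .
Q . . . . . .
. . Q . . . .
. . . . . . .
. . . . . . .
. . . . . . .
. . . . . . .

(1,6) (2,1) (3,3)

columns 7

(1,6) attacks row 5 at column 6 and diagonals 2.
(2,1) attacks row 5 at column 1 and diagonals 4.
(3,3) attacks row 5 at column 3 and diagonals 1, 5.
Attacked columns: {1, 2, 3, 4, 5, 6}. Safe: {7}.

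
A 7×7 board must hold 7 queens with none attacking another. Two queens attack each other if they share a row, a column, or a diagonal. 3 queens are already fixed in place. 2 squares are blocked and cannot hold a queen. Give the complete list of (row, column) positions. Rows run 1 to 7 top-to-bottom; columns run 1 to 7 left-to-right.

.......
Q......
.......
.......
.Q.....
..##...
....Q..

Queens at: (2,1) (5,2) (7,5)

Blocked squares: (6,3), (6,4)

(1,4) (2,1) (3,3) (4,6) (5,2) (6,7) (7,5)

Row 1: attacked by (2,1)→{1,2}; (5,2)→{2,6}; (7,5)→{5}. Safe: 3, 4, 7. Place at column 4.
Row 3: attacked by (1,4)→{2,4,6}; (2,1)→{1,2}; (5,2)→{2,4}; (7,5)→{1,5}. Safe: 3, 7. Place at column 3.
Row 4: attacked by (1,4)→{1,4,7}; (2,1)→{1,3}; (3,3)→{2,3,4}; (5,2)→{1,2,3}; (7,5)→{2,5}. Safe: 6. Place at column 6.
Row 6: attacked by (1,4)→{4}; (2,1)→{1,5}; (3,3)→{3,6}; (4,6)→{4,6}; (5,2)→{1,2,3}; (7,5)→{4,5,6}. Blocked: 3,4. Safe: 7. Place at column 7.
Columns [4, 1, 3, 6, 2, 7, 5], r−c [-3, 1, 0, -2, 3, -1, 2], r+c [5, 3, 6, 10, 7, 13, 12] are all distinct, so no two queens attack.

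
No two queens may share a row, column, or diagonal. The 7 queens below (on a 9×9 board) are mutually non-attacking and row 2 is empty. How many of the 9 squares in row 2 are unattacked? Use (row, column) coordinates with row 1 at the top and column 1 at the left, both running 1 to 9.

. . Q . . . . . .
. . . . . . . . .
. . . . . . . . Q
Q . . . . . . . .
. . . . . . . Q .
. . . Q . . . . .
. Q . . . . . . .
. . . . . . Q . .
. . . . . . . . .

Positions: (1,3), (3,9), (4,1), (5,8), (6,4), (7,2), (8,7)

1

(1,3) attacks row 2 at column 3 and diagonals 2, 4.
(3,9) attacks row 2 at column 9 and diagonals 8.
(4,1) attacks row 2 at column 1 and diagonals 3.
(5,8) attacks row 2 at column 8 and diagonals 5.
(6,4) attacks row 2 at column 4 and diagonals 8.
(7,2) attacks row 2 at column 2 and diagonals 7.
(8,7) attacks row 2 at column 7 and diagonals 1.
Attacked columns: {1, 2, 3, 4, 5, 7, 8, 9}. Safe: {6}.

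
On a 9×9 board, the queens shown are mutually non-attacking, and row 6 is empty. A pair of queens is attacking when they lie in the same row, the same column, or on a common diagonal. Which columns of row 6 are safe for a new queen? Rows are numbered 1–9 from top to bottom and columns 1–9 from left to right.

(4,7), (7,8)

columns 1, 2, 3, 4, 6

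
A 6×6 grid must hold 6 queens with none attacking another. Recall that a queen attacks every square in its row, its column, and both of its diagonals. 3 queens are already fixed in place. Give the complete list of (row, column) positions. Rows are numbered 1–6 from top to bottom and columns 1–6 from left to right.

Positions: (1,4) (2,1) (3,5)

(1,4) (2,1) (3,5) (4,2) (5,6) (6,3)

Row 4: attacked by (1,4)→{1,4}; (2,1)→{1,3}; (3,5)→{4,5,6}. Safe: 2. Place at column 2.
Row 5: attacked by (1,4)→{4}; (2,1)→{1,4}; (3,5)→{3,5}; (4,2)→{1,2,3}. Safe: 6. Place at column 6.
Row 6: attacked by (1,4)→{4}; (2,1)→{1,5}; (3,5)→{2,5}; (4,2)→{2,4}; (5,6)→{5,6}. Safe: 3. Place at column 3.
Columns [4, 1, 5, 2, 6, 3], r−c [-3, 1, -2, 2, -1, 3], r+c [5, 3, 8, 6, 11, 9] are all distinct, so no two queens attack.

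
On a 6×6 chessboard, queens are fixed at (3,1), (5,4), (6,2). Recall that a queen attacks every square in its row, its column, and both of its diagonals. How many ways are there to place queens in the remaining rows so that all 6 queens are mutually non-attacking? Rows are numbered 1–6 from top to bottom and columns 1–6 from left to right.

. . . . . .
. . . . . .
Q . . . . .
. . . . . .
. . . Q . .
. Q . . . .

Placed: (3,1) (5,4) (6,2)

1

Branch on row 1: col 5 → 1; col 6 → 0.
Sum: 1 + 0 = 1.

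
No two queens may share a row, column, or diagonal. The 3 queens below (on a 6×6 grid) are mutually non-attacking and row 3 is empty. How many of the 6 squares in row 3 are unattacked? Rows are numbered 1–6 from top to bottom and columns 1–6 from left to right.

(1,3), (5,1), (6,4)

(1,3) attacks row 3 at column 3 and diagonals 1, 5.
(5,1) attacks row 3 at column 1 and diagonals 3.
(6,4) attacks row 3 at column 4 and diagonals 1.
Attacked columns: {1, 3, 4, 5}. Safe: {2, 6}.

2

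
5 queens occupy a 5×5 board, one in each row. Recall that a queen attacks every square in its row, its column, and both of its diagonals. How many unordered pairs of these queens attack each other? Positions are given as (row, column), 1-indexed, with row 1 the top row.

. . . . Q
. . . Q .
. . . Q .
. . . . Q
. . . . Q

6

Same column: (1,5)–(4,5) (column 5); (1,5)–(5,5) (column 5); (2,4)–(3,4) (column 4); (4,5)–(5,5) (column 5).
Same diagonal: (1,5)–(2,4) (|1−2| = |5−4| = 1); (3,4)–(4,5) (|3−4| = |4−5| = 1).
Total attacking pairs: 6.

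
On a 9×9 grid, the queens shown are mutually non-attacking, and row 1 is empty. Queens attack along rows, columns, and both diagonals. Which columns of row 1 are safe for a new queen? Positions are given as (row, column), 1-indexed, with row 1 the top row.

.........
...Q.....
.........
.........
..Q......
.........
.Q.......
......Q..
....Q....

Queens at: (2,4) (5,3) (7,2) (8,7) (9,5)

columns 1, 6, 9

(2,4) attacks row 1 at column 4 and diagonals 3, 5.
(5,3) attacks row 1 at column 3 and diagonals 7.
(7,2) attacks row 1 at column 2 and diagonals 8.
(8,7) attacks row 1 at column 7.
(9,5) attacks row 1 at column 5.
Attacked columns: {2, 3, 4, 5, 7, 8}. Safe: {1, 6, 9}.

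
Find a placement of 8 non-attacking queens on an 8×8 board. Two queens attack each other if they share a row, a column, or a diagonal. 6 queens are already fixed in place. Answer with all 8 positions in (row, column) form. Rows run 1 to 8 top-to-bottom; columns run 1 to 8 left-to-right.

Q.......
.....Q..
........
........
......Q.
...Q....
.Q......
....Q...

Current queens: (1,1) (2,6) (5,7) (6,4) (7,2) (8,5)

(1,1) (2,6) (3,8) (4,3) (5,7) (6,4) (7,2) (8,5)

Row 3: attacked by (1,1)→{1,3}; (2,6)→{5,6,7}; (5,7)→{5,7}; (6,4)→{1,4,7}; (7,2)→{2,6}; (8,5)→{5}. Safe: 8. Place at column 8.
Row 4: attacked by (1,1)→{1,4}; (2,6)→{4,6,8}; (3,8)→{7,8}; (5,7)→{6,7,8}; (6,4)→{2,4,6}; (7,2)→{2,5}; (8,5)→{1,5}. Safe: 3. Place at column 3.
Columns [1, 6, 8, 3, 7, 4, 2, 5], r−c [0, -4, -5, 1, -2, 2, 5, 3], r+c [2, 8, 11, 7, 12, 10, 9, 13] are all distinct, so no two queens attack.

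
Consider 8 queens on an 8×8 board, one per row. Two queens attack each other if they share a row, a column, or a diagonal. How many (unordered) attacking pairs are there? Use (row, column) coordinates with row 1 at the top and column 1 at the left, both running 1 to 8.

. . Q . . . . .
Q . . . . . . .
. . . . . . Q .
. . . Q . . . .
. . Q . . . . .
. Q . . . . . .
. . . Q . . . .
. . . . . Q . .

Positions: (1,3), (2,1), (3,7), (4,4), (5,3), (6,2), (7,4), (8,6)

Same column: (1,3)–(5,3) (column 3); (4,4)–(7,4) (column 4).
Same diagonal: (4,4)–(5,3) (|4−5| = |4−3| = 1); (4,4)–(6,2) (|4−6| = |4−2| = 2); (5,3)–(6,2) (|5−6| = |3−2| = 1); (5,3)–(8,6) (|5−8| = |3−6| = 3).
Total attacking pairs: 6.

6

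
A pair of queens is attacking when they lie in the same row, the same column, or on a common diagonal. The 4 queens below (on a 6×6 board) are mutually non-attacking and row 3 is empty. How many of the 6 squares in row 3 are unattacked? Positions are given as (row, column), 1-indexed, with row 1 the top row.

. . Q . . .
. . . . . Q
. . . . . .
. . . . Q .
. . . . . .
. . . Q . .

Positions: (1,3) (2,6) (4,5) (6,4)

1

(1,3) attacks row 3 at column 3 and diagonals 1, 5.
(2,6) attacks row 3 at column 6 and diagonals 5.
(4,5) attacks row 3 at column 5 and diagonals 4, 6.
(6,4) attacks row 3 at column 4 and diagonals 1.
Attacked columns: {1, 3, 4, 5, 6}. Safe: {2}.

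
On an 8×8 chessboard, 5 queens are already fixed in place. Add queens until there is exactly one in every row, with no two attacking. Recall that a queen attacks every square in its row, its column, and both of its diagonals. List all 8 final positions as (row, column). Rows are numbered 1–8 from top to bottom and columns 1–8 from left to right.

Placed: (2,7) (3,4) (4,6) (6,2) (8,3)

(1,1) (2,7) (3,4) (4,6) (5,8) (6,2) (7,5) (8,3)

Row 1: attacked by (2,7)→{6,7,8}; (3,4)→{2,4,6}; (4,6)→{3,6}; (6,2)→{2,7}; (8,3)→{3}. Safe: 1, 5. Place at column 1.
Row 5: attacked by (1,1)→{1,5}; (2,7)→{4,7}; (3,4)→{2,4,6}; (4,6)→{5,6,7}; (6,2)→{1,2,3}; (8,3)→{3,6}. Safe: 8. Place at column 8.
Row 7: attacked by (1,1)→{1,7}; (2,7)→{2,7}; (3,4)→{4,8}; (4,6)→{3,6}; (5,8)→{6,8}; (6,2)→{1,2,3}; (8,3)→{2,3,4}. Safe: 5. Place at column 5.
Columns [1, 7, 4, 6, 8, 2, 5, 3], r−c [0, -5, -1, -2, -3, 4, 2, 5], r+c [2, 9, 7, 10, 13, 8, 12, 11] are all distinct, so no two queens attack.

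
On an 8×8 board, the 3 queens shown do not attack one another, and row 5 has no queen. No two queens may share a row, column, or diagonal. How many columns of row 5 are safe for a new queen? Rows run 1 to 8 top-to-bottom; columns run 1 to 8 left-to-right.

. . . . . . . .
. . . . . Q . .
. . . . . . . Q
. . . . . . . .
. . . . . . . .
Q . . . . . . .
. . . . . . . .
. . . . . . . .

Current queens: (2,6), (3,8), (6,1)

3

(2,6) attacks row 5 at column 6 and diagonals 3.
(3,8) attacks row 5 at column 8 and diagonals 6.
(6,1) attacks row 5 at column 1 and diagonals 2.
Attacked columns: {1, 2, 3, 6, 8}. Safe: {4, 5, 7}.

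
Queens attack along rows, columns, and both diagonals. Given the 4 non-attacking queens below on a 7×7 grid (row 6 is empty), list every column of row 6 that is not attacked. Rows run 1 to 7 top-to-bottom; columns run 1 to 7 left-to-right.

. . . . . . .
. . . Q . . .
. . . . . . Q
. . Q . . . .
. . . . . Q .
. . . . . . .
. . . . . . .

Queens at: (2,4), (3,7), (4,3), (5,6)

columns 2

(2,4) attacks row 6 at column 4.
(3,7) attacks row 6 at column 7 and diagonals 4.
(4,3) attacks row 6 at column 3 and diagonals 1, 5.
(5,6) attacks row 6 at column 6 and diagonals 5, 7.
Attacked columns: {1, 3, 4, 5, 6, 7}. Safe: {2}.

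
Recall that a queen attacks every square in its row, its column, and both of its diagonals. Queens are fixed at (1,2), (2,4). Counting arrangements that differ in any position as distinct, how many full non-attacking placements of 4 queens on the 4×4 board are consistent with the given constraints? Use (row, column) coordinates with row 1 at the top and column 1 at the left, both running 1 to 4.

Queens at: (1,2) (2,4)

1

Branch on row 3: col 1 → 1.
Sum: 1 = 1.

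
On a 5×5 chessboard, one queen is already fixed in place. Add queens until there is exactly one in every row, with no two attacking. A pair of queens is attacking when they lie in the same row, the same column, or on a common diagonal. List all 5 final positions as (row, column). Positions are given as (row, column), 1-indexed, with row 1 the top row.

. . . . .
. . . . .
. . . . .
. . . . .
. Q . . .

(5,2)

(1,4) (2,1) (3,3) (4,5) (5,2)

Row 1: attacked by (5,2)→{2}. Safe: 1, 3, 4, 5. Place at column 4.
Row 2: attacked by (1,4)→{3,4,5}; (5,2)→{2,5}. Safe: 1. Place at column 1.
Row 3: attacked by (1,4)→{2,4}; (2,1)→{1,2}; (5,2)→{2,4}. Safe: 3, 5. Place at column 3.
Row 4: attacked by (1,4)→{1,4}; (2,1)→{1,3}; (3,3)→{2,3,4}; (5,2)→{1,2,3}. Safe: 5. Place at column 5.
Columns [4, 1, 3, 5, 2], r−c [-3, 1, 0, -1, 3], r+c [5, 3, 6, 9, 7] are all distinct, so no two queens attack.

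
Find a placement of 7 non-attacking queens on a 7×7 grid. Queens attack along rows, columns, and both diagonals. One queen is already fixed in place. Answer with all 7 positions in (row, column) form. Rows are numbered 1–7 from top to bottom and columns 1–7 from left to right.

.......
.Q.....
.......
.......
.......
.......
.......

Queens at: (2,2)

Row 1: attacked by (2,2)→{1,2,3}. Safe: 4, 5, 6, 7. Place at column 4.
Row 3: attacked by (1,4)→{2,4,6}; (2,2)→{1,2,3}. Safe: 5, 7. Place at column 7.
Row 4: attacked by (1,4)→{1,4,7}; (2,2)→{2,4}; (3,7)→{6,7}. Safe: 3, 5. Place at column 5.
Row 5: attacked by (1,4)→{4}; (2,2)→{2,5}; (3,7)→{5,7}; (4,5)→{4,5,6}. Safe: 1, 3. Place at column 3.
Row 6: attacked by (1,4)→{4}; (2,2)→{2,6}; (3,7)→{4,7}; (4,5)→{3,5,7}; (5,3)→{2,3,4}. Safe: 1. Place at column 1.
Row 7: attacked by (1,4)→{4}; (2,2)→{2,7}; (3,7)→{3,7}; (4,5)→{2,5}; (5,3)→{1,3,5}; (6,1)→{1,2}. Safe: 6. Place at column 6.
Columns [4, 2, 7, 5, 3, 1, 6], r−c [-3, 0, -4, -1, 2, 5, 1], r+c [5, 4, 10, 9, 8, 7, 13] are all distinct, so no two queens attack.

(1,4) (2,2) (3,7) (4,5) (5,3) (6,1) (7,6)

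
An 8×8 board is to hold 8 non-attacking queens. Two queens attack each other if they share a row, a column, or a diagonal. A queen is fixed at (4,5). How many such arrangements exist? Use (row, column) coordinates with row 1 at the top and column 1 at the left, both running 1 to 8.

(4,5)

8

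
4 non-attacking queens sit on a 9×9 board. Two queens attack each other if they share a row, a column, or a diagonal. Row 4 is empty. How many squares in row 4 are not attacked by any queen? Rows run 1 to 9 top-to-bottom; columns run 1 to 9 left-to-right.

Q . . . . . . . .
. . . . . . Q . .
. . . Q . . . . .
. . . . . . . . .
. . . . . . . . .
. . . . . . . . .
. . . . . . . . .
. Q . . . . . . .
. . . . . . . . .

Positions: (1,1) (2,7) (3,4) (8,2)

(1,1) attacks row 4 at column 1 and diagonals 4.
(2,7) attacks row 4 at column 7 and diagonals 5, 9.
(3,4) attacks row 4 at column 4 and diagonals 3, 5.
(8,2) attacks row 4 at column 2 and diagonals 6.
Attacked columns: {1, 2, 3, 4, 5, 6, 7, 9}. Safe: {8}.

1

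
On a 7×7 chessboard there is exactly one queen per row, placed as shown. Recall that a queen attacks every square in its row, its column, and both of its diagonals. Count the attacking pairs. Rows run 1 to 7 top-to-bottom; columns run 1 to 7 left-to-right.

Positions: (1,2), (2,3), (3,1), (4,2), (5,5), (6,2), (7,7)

Same column: (1,2)–(4,2) (column 2); (1,2)–(6,2) (column 2); (4,2)–(6,2) (column 2).
Same diagonal: (1,2)–(2,3) (|1−2| = |2−3| = 1); (3,1)–(4,2) (|3−4| = |1−2| = 1); (5,5)–(7,7) (|5−7| = |5−7| = 2).
Total attacking pairs: 6.

6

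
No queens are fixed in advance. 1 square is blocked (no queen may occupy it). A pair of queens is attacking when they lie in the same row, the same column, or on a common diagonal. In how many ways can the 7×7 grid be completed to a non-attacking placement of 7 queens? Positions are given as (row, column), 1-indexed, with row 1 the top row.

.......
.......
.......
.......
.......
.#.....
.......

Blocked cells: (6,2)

36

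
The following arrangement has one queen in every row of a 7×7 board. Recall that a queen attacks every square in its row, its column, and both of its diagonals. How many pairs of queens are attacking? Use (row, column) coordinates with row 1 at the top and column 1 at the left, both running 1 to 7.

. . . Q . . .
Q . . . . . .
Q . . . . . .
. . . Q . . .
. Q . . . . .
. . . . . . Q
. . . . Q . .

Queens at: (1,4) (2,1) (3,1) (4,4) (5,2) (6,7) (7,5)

Same column: (1,4)–(4,4) (column 4); (2,1)–(3,1) (column 1).
Same diagonal: (3,1)–(7,5) (|3−7| = |1−5| = 4).
Total attacking pairs: 3.

3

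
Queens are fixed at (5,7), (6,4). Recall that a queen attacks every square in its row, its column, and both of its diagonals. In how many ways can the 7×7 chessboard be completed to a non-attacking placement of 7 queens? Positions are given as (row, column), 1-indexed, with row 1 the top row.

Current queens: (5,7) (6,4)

Branch on row 1: col 1 → 0; col 2 → 1; col 5 → 1; col 6 → 0.
Sum: 0 + 1 + 1 + 0 = 2.

2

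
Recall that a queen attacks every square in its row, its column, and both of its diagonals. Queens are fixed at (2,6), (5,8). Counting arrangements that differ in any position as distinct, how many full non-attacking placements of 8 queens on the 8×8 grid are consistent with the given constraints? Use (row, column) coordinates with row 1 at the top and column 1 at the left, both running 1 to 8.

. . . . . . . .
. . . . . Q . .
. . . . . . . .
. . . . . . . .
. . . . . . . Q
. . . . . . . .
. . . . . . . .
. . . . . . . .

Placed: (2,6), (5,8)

Branch on row 1: col 1 → 0; col 2 → 0; col 3 → 3.
Sum: 0 + 0 + 3 = 3.

3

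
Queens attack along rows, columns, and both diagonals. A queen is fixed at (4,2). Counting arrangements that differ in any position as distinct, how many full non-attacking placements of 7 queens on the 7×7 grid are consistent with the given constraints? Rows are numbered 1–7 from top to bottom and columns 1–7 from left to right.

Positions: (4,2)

6

Branch on row 1: col 1 → 1; col 3 → 2; col 4 → 2; col 6 → 0; col 7 → 1.
Sum: 1 + 2 + 2 + 0 + 1 = 6.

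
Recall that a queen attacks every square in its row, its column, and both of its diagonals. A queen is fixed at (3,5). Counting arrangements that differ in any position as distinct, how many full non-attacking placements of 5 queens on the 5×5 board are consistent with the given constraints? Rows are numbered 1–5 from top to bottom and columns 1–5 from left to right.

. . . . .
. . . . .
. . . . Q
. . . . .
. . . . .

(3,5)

2

Branch on row 1: col 1 → 1; col 2 → 0; col 4 → 1.
Sum: 1 + 0 + 1 = 2.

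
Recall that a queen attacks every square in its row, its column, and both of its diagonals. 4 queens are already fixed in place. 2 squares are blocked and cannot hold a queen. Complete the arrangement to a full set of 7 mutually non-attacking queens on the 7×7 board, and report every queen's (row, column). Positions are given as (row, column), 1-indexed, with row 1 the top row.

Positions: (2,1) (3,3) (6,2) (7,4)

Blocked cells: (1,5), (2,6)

(1,6) (2,1) (3,3) (4,5) (5,7) (6,2) (7,4)

Row 1: attacked by (2,1)→{1,2}; (3,3)→{1,3,5}; (6,2)→{2,7}; (7,4)→{4}. Blocked: 5. Safe: 6. Place at column 6.
Row 4: attacked by (1,6)→{3,6}; (2,1)→{1,3}; (3,3)→{2,3,4}; (6,2)→{2,4}; (7,4)→{1,4,7}. Safe: 5. Place at column 5.
Row 5: attacked by (1,6)→{2,6}; (2,1)→{1,4}; (3,3)→{1,3,5}; (4,5)→{4,5,6}; (6,2)→{1,2,3}; (7,4)→{2,4,6}. Safe: 7. Place at column 7.
Columns [6, 1, 3, 5, 7, 2, 4], r−c [-5, 1, 0, -1, -2, 4, 3], r+c [7, 3, 6, 9, 12, 8, 11] are all distinct, so no two queens attack.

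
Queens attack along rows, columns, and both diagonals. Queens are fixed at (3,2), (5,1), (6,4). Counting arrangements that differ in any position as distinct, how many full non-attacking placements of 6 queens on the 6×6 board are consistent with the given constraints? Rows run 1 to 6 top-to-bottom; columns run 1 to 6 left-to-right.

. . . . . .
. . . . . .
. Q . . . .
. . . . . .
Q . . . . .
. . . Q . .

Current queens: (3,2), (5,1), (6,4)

1

Branch on row 1: col 3 → 1; col 6 → 0.
Sum: 1 + 0 = 1.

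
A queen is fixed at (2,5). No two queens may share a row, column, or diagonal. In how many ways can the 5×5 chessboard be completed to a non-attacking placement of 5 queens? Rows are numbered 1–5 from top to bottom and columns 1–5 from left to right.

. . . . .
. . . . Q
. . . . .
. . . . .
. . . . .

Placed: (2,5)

Branch on row 1: col 1 → 0; col 2 → 1; col 3 → 1.
Sum: 0 + 1 + 1 = 2.

2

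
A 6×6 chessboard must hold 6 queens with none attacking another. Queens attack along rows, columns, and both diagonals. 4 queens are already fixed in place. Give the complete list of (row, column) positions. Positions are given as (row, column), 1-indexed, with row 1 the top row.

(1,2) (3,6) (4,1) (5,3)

(1,2) (2,4) (3,6) (4,1) (5,3) (6,5)

Row 2: attacked by (1,2)→{1,2,3}; (3,6)→{5,6}; (4,1)→{1,3}; (5,3)→{3,6}. Safe: 4. Place at column 4.
Row 6: attacked by (1,2)→{2}; (2,4)→{4}; (3,6)→{3,6}; (4,1)→{1,3}; (5,3)→{2,3,4}. Safe: 5. Place at column 5.
Columns [2, 4, 6, 1, 3, 5], r−c [-1, -2, -3, 3, 2, 1], r+c [3, 6, 9, 5, 8, 11] are all distinct, so no two queens attack.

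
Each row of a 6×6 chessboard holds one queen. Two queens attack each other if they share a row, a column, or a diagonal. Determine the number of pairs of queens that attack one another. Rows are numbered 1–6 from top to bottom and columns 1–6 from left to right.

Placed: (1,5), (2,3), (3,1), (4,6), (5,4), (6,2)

0

All columns are distinct and no two queens satisfy |Δrow| = |Δcol|, so no pair attacks.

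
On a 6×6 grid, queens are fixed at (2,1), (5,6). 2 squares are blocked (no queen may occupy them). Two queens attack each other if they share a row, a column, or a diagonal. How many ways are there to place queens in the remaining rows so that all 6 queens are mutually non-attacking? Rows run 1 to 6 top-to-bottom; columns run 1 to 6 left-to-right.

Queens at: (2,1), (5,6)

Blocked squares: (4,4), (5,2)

Branch on row 1: col 3 → 0; col 4 → 1; col 5 → 0.
Sum: 0 + 1 + 0 = 1.

1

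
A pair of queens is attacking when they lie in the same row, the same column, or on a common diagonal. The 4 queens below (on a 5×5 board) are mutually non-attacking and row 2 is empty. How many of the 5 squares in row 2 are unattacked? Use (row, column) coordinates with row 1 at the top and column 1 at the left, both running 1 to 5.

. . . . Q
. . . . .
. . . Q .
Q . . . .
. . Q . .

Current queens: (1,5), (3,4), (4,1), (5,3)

(1,5) attacks row 2 at column 5 and diagonals 4.
(3,4) attacks row 2 at column 4 and diagonals 3, 5.
(4,1) attacks row 2 at column 1 and diagonals 3.
(5,3) attacks row 2 at column 3.
Attacked columns: {1, 3, 4, 5}. Safe: {2}.

1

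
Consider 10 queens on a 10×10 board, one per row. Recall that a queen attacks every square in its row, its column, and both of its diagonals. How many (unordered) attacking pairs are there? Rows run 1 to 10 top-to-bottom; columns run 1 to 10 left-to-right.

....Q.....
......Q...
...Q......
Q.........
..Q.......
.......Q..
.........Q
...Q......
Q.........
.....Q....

3

Same column: (3,4)–(8,4) (column 4); (4,1)–(9,1) (column 1).
Same diagonal: (8,4)–(10,6) (|8−10| = |4−6| = 2).
Total attacking pairs: 3.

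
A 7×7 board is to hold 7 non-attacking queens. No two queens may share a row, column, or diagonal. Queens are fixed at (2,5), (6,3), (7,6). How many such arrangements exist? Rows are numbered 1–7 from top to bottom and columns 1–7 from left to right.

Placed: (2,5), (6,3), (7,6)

Branch on row 1: col 1 → 0; col 2 → 2; col 7 → 0.
Sum: 0 + 2 + 0 = 2.

2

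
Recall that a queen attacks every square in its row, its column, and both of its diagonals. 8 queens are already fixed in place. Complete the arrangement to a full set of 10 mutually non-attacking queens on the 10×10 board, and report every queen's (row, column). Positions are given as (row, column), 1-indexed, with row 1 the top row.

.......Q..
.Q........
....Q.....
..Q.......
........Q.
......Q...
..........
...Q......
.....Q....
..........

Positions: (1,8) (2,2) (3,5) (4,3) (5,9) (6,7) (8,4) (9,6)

(1,8) (2,2) (3,5) (4,3) (5,9) (6,7) (7,10) (8,4) (9,6) (10,1)

Row 7: attacked by (1,8)→{2,8}; (2,2)→{2,7}; (3,5)→{1,5,9}; (4,3)→{3,6}; (5,9)→{7,9}; (6,7)→{6,7,8}; (8,4)→{3,4,5}; (9,6)→{4,6,8}. Safe: 10. Place at column 10.
Row 10: attacked by (1,8)→{8}; (2,2)→{2,10}; (3,5)→{5}; (4,3)→{3,9}; (5,9)→{4,9}; (6,7)→{3,7}; (7,10)→{7,10}; (8,4)→{2,4,6}; (9,6)→{5,6,7}. Safe: 1. Place at column 1.
Columns [8, 2, 5, 3, 9, 7, 10, 4, 6, 1], r−c [-7, 0, -2, 1, -4, -1, -3, 4, 3, 9], r+c [9, 4, 8, 7, 14, 13, 17, 12, 15, 11] are all distinct, so no two queens attack.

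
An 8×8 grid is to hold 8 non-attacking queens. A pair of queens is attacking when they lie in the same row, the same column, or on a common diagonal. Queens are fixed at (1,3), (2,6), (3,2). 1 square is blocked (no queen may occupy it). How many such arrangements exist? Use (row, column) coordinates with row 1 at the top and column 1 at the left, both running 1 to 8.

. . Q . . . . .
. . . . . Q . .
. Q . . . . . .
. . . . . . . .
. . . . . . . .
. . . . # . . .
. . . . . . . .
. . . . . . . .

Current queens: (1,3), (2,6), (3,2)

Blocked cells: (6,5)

Branch on row 4: col 5 → 1; col 7 → 2.
Sum: 1 + 2 = 3.

3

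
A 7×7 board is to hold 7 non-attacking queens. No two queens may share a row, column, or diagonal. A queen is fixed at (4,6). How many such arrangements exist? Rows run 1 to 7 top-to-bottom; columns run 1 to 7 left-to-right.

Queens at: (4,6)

6

Branch on row 1: col 1 → 1; col 2 → 0; col 4 → 2; col 5 → 2; col 7 → 1.
Sum: 1 + 0 + 2 + 2 + 1 = 6.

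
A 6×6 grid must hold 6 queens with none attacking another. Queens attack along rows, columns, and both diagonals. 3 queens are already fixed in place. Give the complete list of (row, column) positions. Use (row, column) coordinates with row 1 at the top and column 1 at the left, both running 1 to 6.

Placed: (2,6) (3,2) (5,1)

(1,3) (2,6) (3,2) (4,5) (5,1) (6,4)

Row 1: attacked by (2,6)→{5,6}; (3,2)→{2,4}; (5,1)→{1,5}. Safe: 3. Place at column 3.
Row 4: attacked by (1,3)→{3,6}; (2,6)→{4,6}; (3,2)→{1,2,3}; (5,1)→{1,2}. Safe: 5. Place at column 5.
Row 6: attacked by (1,3)→{3}; (2,6)→{2,6}; (3,2)→{2,5}; (4,5)→{3,5}; (5,1)→{1,2}. Safe: 4. Place at column 4.
Columns [3, 6, 2, 5, 1, 4], r−c [-2, -4, 1, -1, 4, 2], r+c [4, 8, 5, 9, 6, 10] are all distinct, so no two queens attack.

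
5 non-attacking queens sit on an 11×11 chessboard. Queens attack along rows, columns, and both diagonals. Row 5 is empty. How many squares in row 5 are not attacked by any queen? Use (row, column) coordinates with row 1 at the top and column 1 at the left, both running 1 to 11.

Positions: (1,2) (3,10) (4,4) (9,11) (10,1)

1

(1,2) attacks row 5 at column 2 and diagonals 6.
(3,10) attacks row 5 at column 10 and diagonals 8.
(4,4) attacks row 5 at column 4 and diagonals 3, 5.
(9,11) attacks row 5 at column 11 and diagonals 7.
(10,1) attacks row 5 at column 1 and diagonals 6.
Attacked columns: {1, 2, 3, 4, 5, 6, 7, 8, 10, 11}. Safe: {9}.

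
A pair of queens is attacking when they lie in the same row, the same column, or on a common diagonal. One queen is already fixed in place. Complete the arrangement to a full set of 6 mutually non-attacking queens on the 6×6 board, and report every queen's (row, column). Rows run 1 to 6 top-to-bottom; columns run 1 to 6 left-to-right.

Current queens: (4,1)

(1,2) (2,4) (3,6) (4,1) (5,3) (6,5)

Row 1: attacked by (4,1)→{1,4}. Safe: 2, 3, 5, 6. Place at column 2.
Row 2: attacked by (1,2)→{1,2,3}; (4,1)→{1,3}. Safe: 4, 5, 6. Place at column 4.
Row 3: attacked by (1,2)→{2,4}; (2,4)→{3,4,5}; (4,1)→{1,2}. Safe: 6. Place at column 6.
Row 5: attacked by (1,2)→{2,6}; (2,4)→{1,4}; (3,6)→{4,6}; (4,1)→{1,2}. Safe: 3, 5. Place at column 3.
Row 6: attacked by (1,2)→{2}; (2,4)→{4}; (3,6)→{3,6}; (4,1)→{1,3}; (5,3)→{2,3,4}. Safe: 5. Place at column 5.
Columns [2, 4, 6, 1, 3, 5], r−c [-1, -2, -3, 3, 2, 1], r+c [3, 6, 9, 5, 8, 11] are all distinct, so no two queens attack.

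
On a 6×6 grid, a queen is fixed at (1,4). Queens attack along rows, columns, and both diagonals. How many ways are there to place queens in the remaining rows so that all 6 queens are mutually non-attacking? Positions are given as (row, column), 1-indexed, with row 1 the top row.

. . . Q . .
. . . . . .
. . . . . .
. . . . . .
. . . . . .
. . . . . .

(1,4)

Branch on row 2: col 1 → 1; col 2 → 0; col 6 → 0.
Sum: 1 + 0 + 0 = 1.

1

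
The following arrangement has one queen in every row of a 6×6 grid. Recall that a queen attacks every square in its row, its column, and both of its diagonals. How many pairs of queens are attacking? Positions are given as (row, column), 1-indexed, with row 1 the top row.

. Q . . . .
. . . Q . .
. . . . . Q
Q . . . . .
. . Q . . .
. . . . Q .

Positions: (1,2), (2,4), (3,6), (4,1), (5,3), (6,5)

0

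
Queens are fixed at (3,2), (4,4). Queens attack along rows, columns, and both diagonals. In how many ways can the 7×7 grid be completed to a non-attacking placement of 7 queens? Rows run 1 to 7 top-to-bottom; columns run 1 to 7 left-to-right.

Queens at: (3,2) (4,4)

2

Branch on row 1: col 3 → 1; col 5 → 1; col 6 → 0.
Sum: 1 + 1 + 0 = 2.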